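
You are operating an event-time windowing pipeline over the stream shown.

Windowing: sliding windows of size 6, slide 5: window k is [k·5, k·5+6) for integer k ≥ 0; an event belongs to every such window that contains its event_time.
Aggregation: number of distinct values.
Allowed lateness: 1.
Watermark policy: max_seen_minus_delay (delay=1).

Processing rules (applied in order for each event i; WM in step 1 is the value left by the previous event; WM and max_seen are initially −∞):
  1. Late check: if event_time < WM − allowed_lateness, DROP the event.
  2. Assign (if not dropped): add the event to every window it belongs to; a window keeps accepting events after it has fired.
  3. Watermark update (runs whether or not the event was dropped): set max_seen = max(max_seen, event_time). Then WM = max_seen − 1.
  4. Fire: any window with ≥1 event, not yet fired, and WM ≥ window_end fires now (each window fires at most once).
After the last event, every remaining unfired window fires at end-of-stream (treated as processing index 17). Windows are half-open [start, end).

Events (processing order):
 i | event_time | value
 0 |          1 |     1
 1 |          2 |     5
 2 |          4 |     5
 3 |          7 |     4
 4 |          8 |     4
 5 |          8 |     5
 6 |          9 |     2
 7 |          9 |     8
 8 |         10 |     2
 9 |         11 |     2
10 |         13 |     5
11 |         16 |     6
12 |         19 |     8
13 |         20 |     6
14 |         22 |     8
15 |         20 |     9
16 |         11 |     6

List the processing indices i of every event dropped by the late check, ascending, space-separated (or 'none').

i=0 t=1 v=1: → [0,6); WM=0
i=1 t=2 v=5: → [0,6); WM=1
i=2 t=4 v=5: → [0,6); WM=3
i=3 t=7 v=4: → [5,11); WM=6; [0,6) fires=2
i=4 t=8 v=4: → [5,11); WM=7
i=5 t=8 v=5: → [5,11); WM=7
i=6 t=9 v=2: → [5,11); WM=8
i=7 t=9 v=8: → [5,11); WM=8
i=8 t=10 v=2: → [10,16),[5,11); WM=9
i=9 t=11 v=2: → [10,16); WM=10
i=10 t=13 v=5: → [10,16); WM=12; [5,11) fires=4
i=11 t=16 v=6: → [15,21); WM=15
i=12 t=19 v=8: → [15,21); WM=18; [10,16) fires=2
i=13 t=20 v=6: → [20,26),[15,21); WM=19
i=14 t=22 v=8: → [20,26); WM=21; [15,21) fires=2
i=15 t=20 v=9: → [20,26),[15,21); WM=21
i=16 t=11 v=6: DROP (t<21-1); WM=21

16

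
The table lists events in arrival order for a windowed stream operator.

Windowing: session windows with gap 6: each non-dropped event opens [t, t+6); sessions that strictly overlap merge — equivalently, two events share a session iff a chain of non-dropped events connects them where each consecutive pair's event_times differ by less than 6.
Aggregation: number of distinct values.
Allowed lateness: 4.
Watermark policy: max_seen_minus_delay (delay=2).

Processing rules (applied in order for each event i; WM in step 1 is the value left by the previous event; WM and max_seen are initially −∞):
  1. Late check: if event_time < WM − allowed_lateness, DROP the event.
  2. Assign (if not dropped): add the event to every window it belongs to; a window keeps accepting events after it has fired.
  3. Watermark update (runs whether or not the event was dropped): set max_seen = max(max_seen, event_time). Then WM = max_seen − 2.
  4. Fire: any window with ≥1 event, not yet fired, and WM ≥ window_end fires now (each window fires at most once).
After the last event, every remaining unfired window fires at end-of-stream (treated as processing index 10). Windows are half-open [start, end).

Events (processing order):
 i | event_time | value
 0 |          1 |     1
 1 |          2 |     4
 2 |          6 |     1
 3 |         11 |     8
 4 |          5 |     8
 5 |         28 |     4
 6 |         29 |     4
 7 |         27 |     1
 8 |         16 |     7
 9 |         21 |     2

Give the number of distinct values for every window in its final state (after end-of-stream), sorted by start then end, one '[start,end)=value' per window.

i=0 t=1 v=1: → [1,7); WM=-1
i=1 t=2 v=4: → [1,8); WM=0
i=2 t=6 v=1: → [1,12); WM=4
i=3 t=11 v=8: → [1,17); WM=9
i=4 t=5 v=8: → [1,17); WM=9
i=5 t=28 v=4: → [28,34); WM=26
i=6 t=29 v=4: → [28,35); WM=27
i=7 t=27 v=1: → [27,35); WM=27
i=8 t=16 v=7: DROP (t<27-4); WM=27
i=9 t=21 v=2: DROP (t<27-4); WM=27

[1,17)=3 [27,35)=2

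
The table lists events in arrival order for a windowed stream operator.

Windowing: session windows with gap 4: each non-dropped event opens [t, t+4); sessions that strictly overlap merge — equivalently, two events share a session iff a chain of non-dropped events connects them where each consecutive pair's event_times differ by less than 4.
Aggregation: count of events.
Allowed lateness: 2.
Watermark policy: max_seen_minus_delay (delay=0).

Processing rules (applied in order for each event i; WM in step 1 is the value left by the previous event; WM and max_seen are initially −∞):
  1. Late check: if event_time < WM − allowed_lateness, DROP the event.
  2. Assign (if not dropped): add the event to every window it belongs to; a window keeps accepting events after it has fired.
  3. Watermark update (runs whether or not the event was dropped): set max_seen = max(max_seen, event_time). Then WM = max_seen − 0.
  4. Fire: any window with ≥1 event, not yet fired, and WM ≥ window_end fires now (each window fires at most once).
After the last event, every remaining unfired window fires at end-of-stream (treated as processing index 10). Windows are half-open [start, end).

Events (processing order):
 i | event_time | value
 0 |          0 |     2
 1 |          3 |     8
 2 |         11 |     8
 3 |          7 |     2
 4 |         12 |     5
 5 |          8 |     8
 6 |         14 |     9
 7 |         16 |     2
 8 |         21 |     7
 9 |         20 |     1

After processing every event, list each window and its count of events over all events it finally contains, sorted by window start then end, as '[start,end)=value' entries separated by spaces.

i=0 t=0 v=2: → [0,4); WM=0
i=1 t=3 v=8: → [0,7); WM=3
i=2 t=11 v=8: → [11,15); WM=11
i=3 t=7 v=2: DROP (t<11-2); WM=11
i=4 t=12 v=5: → [11,16); WM=12
i=5 t=8 v=8: DROP (t<12-2); WM=12
i=6 t=14 v=9: → [11,18); WM=14
i=7 t=16 v=2: → [11,20); WM=16
i=8 t=21 v=7: → [21,25); WM=21
i=9 t=20 v=1: → [20,25); WM=21

[0,7)=2 [11,20)=4 [20,25)=2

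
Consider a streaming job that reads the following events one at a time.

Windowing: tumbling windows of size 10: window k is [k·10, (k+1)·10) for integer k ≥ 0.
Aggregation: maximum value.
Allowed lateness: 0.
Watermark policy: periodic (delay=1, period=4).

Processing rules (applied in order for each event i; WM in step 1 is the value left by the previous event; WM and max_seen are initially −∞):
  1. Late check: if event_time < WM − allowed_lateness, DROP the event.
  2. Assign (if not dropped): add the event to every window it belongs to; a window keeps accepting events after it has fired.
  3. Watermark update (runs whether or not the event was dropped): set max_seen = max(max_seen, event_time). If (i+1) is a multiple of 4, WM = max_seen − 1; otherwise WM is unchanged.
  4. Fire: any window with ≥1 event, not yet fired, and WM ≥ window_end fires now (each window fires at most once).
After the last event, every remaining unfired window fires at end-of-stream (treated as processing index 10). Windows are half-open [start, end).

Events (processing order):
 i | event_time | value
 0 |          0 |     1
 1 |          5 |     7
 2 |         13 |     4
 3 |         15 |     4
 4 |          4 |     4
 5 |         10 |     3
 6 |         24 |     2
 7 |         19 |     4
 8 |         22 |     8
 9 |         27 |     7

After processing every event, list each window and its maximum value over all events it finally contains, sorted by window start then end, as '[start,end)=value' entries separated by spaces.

i=0 t=0 v=1: → [0,10); WM=−∞
i=1 t=5 v=7: → [0,10); WM=−∞
i=2 t=13 v=4: → [10,20); WM=−∞
i=3 t=15 v=4: → [10,20); WM=14; [0,10) fires=7
i=4 t=4 v=4: DROP (t<14-0); WM=14
i=5 t=10 v=3: DROP (t<14-0); WM=14
i=6 t=24 v=2: → [20,30); WM=14
i=7 t=19 v=4: → [10,20); WM=23; [10,20) fires=4
i=8 t=22 v=8: DROP (t<23-0); WM=23
i=9 t=27 v=7: → [20,30); WM=23

[0,10)=7 [10,20)=4 [20,30)=7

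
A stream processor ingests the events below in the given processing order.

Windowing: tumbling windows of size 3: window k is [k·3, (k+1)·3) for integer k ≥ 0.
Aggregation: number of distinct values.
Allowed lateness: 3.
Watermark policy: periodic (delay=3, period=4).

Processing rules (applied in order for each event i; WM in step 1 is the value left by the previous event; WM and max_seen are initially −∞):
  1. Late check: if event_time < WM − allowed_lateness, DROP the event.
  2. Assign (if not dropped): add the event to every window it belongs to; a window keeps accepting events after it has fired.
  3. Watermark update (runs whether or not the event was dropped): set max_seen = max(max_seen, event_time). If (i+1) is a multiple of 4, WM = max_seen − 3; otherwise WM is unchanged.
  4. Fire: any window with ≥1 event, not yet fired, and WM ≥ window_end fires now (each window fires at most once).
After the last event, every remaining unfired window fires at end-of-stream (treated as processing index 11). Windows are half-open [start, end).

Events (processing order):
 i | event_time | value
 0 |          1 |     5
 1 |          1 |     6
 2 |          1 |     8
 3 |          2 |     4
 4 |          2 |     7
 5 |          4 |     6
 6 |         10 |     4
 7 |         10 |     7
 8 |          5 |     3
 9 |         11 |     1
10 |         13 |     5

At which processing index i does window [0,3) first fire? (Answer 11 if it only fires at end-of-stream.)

7

i=0 t=1 v=5: → [0,3); WM=−∞
i=1 t=1 v=6: → [0,3); WM=−∞
i=2 t=1 v=8: → [0,3); WM=−∞
i=3 t=2 v=4: → [0,3); WM=-1
i=4 t=2 v=7: → [0,3); WM=-1
i=5 t=4 v=6: → [3,6); WM=-1
i=6 t=10 v=4: → [9,12); WM=-1
i=7 t=10 v=7: → [9,12); WM=7; [0,3) fires=5 [3,6) fires=1
i=8 t=5 v=3: → [3,6); WM=7
i=9 t=11 v=1: → [9,12); WM=7
i=10 t=13 v=5: → [12,15); WM=7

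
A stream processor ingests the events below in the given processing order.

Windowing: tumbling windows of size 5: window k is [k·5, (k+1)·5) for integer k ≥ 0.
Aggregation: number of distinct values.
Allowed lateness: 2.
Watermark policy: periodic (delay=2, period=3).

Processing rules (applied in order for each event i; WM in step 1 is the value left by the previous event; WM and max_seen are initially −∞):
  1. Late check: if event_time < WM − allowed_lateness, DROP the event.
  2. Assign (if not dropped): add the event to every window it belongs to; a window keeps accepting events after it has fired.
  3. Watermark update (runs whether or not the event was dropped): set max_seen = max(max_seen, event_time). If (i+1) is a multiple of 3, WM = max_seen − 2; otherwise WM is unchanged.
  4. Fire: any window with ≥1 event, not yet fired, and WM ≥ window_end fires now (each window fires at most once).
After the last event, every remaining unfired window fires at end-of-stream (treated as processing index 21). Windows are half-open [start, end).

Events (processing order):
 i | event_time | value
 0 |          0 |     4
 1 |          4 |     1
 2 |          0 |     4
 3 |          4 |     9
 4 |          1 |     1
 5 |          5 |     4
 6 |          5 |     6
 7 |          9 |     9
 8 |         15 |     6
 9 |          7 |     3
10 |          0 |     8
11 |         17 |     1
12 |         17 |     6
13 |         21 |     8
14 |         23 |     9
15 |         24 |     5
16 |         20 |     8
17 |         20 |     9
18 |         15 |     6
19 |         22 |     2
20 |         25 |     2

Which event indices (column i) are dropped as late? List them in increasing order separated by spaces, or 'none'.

9 10 18

i=0 t=0 v=4: → [0,5); WM=−∞
i=1 t=4 v=1: → [0,5); WM=−∞
i=2 t=0 v=4: → [0,5); WM=2
i=3 t=4 v=9: → [0,5); WM=2
i=4 t=1 v=1: → [0,5); WM=2
i=5 t=5 v=4: → [5,10); WM=3
i=6 t=5 v=6: → [5,10); WM=3
i=7 t=9 v=9: → [5,10); WM=3
i=8 t=15 v=6: → [15,20); WM=13; [0,5) fires=3 [5,10) fires=3
i=9 t=7 v=3: DROP (t<13-2); WM=13
i=10 t=0 v=8: DROP (t<13-2); WM=13
i=11 t=17 v=1: → [15,20); WM=15
i=12 t=17 v=6: → [15,20); WM=15
i=13 t=21 v=8: → [20,25); WM=15
i=14 t=23 v=9: → [20,25); WM=21; [15,20) fires=2
i=15 t=24 v=5: → [20,25); WM=21
i=16 t=20 v=8: → [20,25); WM=21
i=17 t=20 v=9: → [20,25); WM=22
i=18 t=15 v=6: DROP (t<22-2); WM=22
i=19 t=22 v=2: → [20,25); WM=22
i=20 t=25 v=2: → [25,30); WM=23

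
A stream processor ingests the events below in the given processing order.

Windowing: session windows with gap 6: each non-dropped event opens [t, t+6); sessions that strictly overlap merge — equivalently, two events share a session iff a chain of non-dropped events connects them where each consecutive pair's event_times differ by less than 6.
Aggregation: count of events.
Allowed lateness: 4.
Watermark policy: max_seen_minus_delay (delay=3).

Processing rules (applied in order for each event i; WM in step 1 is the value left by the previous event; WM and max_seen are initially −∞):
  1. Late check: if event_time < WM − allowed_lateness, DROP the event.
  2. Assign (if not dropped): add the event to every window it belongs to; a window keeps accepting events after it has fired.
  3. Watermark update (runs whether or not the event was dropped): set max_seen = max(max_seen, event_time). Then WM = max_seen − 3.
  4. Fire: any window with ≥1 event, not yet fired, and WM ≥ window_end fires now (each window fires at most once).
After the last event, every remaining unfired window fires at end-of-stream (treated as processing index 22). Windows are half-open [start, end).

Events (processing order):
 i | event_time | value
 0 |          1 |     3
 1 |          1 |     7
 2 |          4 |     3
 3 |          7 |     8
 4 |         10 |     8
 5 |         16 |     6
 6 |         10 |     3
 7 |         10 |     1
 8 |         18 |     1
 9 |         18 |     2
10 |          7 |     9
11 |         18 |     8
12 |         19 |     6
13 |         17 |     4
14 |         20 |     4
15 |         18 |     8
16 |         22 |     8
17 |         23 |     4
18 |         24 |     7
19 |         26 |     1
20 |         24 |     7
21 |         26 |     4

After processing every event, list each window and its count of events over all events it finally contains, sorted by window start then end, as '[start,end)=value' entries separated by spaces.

[1,16)=7 [16,32)=14

i=0 t=1 v=3: → [1,7); WM=-2
i=1 t=1 v=7: → [1,7); WM=-2
i=2 t=4 v=3: → [1,10); WM=1
i=3 t=7 v=8: → [1,13); WM=4
i=4 t=10 v=8: → [1,16); WM=7
i=5 t=16 v=6: → [16,22); WM=13
i=6 t=10 v=3: → [1,16); WM=13
i=7 t=10 v=1: → [1,16); WM=13
i=8 t=18 v=1: → [16,24); WM=15
i=9 t=18 v=2: → [16,24); WM=15
i=10 t=7 v=9: DROP (t<15-4); WM=15
i=11 t=18 v=8: → [16,24); WM=15
i=12 t=19 v=6: → [16,25); WM=16
i=13 t=17 v=4: → [16,25); WM=16
i=14 t=20 v=4: → [16,26); WM=17
i=15 t=18 v=8: → [16,26); WM=17
i=16 t=22 v=8: → [16,28); WM=19
i=17 t=23 v=4: → [16,29); WM=20
i=18 t=24 v=7: → [16,30); WM=21
i=19 t=26 v=1: → [16,32); WM=23
i=20 t=24 v=7: → [16,32); WM=23
i=21 t=26 v=4: → [16,32); WM=23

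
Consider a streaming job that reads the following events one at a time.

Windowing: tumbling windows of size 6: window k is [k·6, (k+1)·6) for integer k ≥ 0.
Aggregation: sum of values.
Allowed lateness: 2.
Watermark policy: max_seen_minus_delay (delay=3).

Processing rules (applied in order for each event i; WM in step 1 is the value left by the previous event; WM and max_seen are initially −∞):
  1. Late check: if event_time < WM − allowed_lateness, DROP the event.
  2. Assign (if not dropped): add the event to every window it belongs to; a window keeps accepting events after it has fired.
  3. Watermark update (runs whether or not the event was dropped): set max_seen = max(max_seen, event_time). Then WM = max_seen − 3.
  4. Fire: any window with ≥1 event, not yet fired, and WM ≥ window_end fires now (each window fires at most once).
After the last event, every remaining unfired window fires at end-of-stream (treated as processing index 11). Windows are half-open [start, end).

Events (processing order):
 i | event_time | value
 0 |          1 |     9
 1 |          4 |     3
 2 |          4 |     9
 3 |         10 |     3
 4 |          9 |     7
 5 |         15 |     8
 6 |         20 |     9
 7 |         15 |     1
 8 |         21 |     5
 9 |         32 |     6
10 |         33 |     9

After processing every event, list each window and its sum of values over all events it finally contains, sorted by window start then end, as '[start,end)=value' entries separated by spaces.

[0,6)=21 [6,12)=10 [12,18)=9 [18,24)=14 [30,36)=15

i=0 t=1 v=9: → [0,6); WM=-2
i=1 t=4 v=3: → [0,6); WM=1
i=2 t=4 v=9: → [0,6); WM=1
i=3 t=10 v=3: → [6,12); WM=7; [0,6) fires=21
i=4 t=9 v=7: → [6,12); WM=7
i=5 t=15 v=8: → [12,18); WM=12; [6,12) fires=10
i=6 t=20 v=9: → [18,24); WM=17
i=7 t=15 v=1: → [12,18); WM=17
i=8 t=21 v=5: → [18,24); WM=18; [12,18) fires=9
i=9 t=32 v=6: → [30,36); WM=29; [18,24) fires=14
i=10 t=33 v=9: → [30,36); WM=30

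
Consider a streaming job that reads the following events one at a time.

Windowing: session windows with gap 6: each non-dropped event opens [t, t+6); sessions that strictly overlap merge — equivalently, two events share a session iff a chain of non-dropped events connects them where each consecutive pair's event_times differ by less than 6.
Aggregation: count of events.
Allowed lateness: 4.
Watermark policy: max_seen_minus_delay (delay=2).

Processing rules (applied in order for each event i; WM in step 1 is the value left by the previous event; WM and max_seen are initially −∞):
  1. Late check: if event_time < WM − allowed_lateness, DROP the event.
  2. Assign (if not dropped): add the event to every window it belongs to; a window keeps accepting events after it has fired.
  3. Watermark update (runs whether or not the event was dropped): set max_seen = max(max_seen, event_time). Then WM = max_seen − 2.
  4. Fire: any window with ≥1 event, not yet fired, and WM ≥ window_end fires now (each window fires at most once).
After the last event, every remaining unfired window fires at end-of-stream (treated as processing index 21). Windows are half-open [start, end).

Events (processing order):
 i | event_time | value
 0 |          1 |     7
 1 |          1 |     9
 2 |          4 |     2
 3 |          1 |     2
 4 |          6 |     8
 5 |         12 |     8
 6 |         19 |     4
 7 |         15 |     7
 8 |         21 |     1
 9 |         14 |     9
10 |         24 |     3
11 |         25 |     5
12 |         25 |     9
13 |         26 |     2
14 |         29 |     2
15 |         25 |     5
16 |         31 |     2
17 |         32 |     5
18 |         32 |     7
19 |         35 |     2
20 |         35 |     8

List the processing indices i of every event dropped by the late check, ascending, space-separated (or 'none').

9

i=0 t=1 v=7: → [1,7); WM=-1
i=1 t=1 v=9: → [1,7); WM=-1
i=2 t=4 v=2: → [1,10); WM=2
i=3 t=1 v=2: → [1,10); WM=2
i=4 t=6 v=8: → [1,12); WM=4
i=5 t=12 v=8: → [12,18); WM=10
i=6 t=19 v=4: → [19,25); WM=17
i=7 t=15 v=7: → [12,25); WM=17
i=8 t=21 v=1: → [12,27); WM=19
i=9 t=14 v=9: DROP (t<19-4); WM=19
i=10 t=24 v=3: → [12,30); WM=22
i=11 t=25 v=5: → [12,31); WM=23
i=12 t=25 v=9: → [12,31); WM=23
i=13 t=26 v=2: → [12,32); WM=24
i=14 t=29 v=2: → [12,35); WM=27
i=15 t=25 v=5: → [12,35); WM=27
i=16 t=31 v=2: → [12,37); WM=29
i=17 t=32 v=5: → [12,38); WM=30
i=18 t=32 v=7: → [12,38); WM=30
i=19 t=35 v=2: → [12,41); WM=33
i=20 t=35 v=8: → [12,41); WM=33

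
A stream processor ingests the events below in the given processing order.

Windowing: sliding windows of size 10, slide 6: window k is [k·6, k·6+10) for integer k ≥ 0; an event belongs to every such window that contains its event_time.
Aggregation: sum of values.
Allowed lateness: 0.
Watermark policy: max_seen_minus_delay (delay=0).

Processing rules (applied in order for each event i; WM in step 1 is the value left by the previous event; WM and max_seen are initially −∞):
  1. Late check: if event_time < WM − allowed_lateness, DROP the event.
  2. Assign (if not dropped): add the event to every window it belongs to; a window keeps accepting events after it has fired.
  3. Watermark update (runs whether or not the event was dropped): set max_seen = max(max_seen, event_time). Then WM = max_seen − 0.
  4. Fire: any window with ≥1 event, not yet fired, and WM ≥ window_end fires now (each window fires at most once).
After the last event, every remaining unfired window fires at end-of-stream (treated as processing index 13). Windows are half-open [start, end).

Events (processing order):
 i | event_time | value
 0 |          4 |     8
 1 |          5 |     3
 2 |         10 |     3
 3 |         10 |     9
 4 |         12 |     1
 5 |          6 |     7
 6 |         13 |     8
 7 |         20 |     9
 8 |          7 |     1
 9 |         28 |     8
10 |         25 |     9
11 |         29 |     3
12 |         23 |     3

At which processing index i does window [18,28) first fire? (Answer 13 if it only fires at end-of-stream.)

9

i=0 t=4 v=8: → [0,10); WM=4
i=1 t=5 v=3: → [0,10); WM=5
i=2 t=10 v=3: → [6,16); WM=10; [0,10) fires=11
i=3 t=10 v=9: → [6,16); WM=10
i=4 t=12 v=1: → [12,22),[6,16); WM=12
i=5 t=6 v=7: DROP (t<12-0); WM=12
i=6 t=13 v=8: → [12,22),[6,16); WM=13
i=7 t=20 v=9: → [18,28),[12,22); WM=20; [6,16) fires=21
i=8 t=7 v=1: DROP (t<20-0); WM=20
i=9 t=28 v=8: → [24,34); WM=28; [12,22) fires=18 [18,28) fires=9
i=10 t=25 v=9: DROP (t<28-0); WM=28
i=11 t=29 v=3: → [24,34); WM=29
i=12 t=23 v=3: DROP (t<29-0); WM=29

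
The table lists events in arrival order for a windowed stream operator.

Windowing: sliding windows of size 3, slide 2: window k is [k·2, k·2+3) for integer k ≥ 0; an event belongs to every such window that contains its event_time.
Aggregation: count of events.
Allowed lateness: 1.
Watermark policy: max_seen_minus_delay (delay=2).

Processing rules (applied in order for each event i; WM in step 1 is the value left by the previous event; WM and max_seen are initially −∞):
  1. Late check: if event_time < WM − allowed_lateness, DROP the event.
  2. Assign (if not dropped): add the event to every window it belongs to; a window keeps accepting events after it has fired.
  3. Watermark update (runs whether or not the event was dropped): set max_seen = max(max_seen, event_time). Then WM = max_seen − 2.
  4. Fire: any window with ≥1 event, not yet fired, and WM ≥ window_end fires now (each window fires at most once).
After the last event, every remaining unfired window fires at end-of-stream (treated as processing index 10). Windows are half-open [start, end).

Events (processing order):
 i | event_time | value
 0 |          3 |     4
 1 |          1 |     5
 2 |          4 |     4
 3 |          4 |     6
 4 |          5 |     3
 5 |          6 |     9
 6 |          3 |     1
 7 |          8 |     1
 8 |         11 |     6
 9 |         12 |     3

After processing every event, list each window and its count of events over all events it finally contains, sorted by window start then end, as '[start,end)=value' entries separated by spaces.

[0,3)=1 [2,5)=4 [4,7)=4 [6,9)=2 [8,11)=1 [10,13)=2 [12,15)=1

i=0 t=3 v=4: → [2,5); WM=1
i=1 t=1 v=5: → [0,3); WM=1
i=2 t=4 v=4: → [4,7),[2,5); WM=2
i=3 t=4 v=6: → [4,7),[2,5); WM=2
i=4 t=5 v=3: → [4,7); WM=3; [0,3) fires=1
i=5 t=6 v=9: → [6,9),[4,7); WM=4
i=6 t=3 v=1: → [2,5); WM=4
i=7 t=8 v=1: → [8,11),[6,9); WM=6; [2,5) fires=4
i=8 t=11 v=6: → [10,13); WM=9; [4,7) fires=4 [6,9) fires=2
i=9 t=12 v=3: → [12,15),[10,13); WM=10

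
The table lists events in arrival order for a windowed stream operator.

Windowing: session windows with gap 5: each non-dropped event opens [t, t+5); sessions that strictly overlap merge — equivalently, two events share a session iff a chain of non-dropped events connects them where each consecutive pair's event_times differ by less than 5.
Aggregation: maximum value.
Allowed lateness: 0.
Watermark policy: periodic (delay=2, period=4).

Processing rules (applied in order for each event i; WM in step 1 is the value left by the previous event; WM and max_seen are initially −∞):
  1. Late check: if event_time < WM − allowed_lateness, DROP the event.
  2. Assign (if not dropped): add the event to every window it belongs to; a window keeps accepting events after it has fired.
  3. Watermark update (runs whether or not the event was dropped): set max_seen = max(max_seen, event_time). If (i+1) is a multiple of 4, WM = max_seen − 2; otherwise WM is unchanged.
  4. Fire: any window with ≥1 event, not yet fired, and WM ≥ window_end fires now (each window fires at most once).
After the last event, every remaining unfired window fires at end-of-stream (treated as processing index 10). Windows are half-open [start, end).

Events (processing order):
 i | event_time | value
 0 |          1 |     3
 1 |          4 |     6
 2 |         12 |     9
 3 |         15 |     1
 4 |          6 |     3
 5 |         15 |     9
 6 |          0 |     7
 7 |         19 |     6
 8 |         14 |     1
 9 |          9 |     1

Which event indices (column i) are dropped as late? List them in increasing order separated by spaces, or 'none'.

i=0 t=1 v=3: → [1,6); WM=−∞
i=1 t=4 v=6: → [1,9); WM=−∞
i=2 t=12 v=9: → [12,17); WM=−∞
i=3 t=15 v=1: → [12,20); WM=13
i=4 t=6 v=3: DROP (t<13-0); WM=13
i=5 t=15 v=9: → [12,20); WM=13
i=6 t=0 v=7: DROP (t<13-0); WM=13
i=7 t=19 v=6: → [12,24); WM=17
i=8 t=14 v=1: DROP (t<17-0); WM=17
i=9 t=9 v=1: DROP (t<17-0); WM=17

4 6 8 9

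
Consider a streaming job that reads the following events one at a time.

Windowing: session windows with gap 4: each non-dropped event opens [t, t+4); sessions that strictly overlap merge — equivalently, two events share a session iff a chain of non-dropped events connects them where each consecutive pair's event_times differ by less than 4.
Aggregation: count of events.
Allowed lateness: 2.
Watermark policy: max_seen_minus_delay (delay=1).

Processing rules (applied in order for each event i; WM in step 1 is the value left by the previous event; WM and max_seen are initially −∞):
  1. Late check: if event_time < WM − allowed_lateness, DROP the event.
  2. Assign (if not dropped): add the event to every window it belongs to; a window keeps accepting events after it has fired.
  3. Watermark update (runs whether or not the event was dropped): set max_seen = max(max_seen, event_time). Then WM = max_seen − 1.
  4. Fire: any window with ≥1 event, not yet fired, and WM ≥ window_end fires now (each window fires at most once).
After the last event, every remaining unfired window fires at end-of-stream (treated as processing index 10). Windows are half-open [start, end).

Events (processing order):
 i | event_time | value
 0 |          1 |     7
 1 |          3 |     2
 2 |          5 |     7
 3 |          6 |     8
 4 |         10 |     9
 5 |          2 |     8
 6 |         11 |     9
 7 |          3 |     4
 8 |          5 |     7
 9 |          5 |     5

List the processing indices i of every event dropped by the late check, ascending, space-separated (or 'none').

5 7 8 9

i=0 t=1 v=7: → [1,5); WM=0
i=1 t=3 v=2: → [1,7); WM=2
i=2 t=5 v=7: → [1,9); WM=4
i=3 t=6 v=8: → [1,10); WM=5
i=4 t=10 v=9: → [10,14); WM=9
i=5 t=2 v=8: DROP (t<9-2); WM=9
i=6 t=11 v=9: → [10,15); WM=10
i=7 t=3 v=4: DROP (t<10-2); WM=10
i=8 t=5 v=7: DROP (t<10-2); WM=10
i=9 t=5 v=5: DROP (t<10-2); WM=10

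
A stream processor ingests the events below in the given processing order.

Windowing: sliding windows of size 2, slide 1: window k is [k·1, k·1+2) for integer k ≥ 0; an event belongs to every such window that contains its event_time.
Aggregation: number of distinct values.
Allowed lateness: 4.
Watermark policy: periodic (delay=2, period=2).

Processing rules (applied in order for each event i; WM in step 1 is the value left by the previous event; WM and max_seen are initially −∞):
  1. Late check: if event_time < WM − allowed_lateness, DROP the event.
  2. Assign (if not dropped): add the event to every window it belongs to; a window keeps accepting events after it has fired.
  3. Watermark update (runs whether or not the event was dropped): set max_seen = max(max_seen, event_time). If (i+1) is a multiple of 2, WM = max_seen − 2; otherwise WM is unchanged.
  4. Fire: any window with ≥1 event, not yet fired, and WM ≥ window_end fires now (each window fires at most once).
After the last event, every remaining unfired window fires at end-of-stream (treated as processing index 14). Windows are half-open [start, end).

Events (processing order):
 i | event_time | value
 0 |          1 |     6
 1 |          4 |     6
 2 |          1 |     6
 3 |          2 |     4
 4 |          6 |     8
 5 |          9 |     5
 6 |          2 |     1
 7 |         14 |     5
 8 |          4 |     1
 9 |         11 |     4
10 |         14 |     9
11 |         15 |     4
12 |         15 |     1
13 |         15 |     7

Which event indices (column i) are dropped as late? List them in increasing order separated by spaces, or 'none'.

6 8

i=0 t=1 v=6: → [1,3),[0,2); WM=−∞
i=1 t=4 v=6: → [4,6),[3,5); WM=2; [0,2) fires=1
i=2 t=1 v=6: → [1,3),[0,2); WM=2
i=3 t=2 v=4: → [2,4),[1,3); WM=2
i=4 t=6 v=8: → [6,8),[5,7); WM=2
i=5 t=9 v=5: → [9,11),[8,10); WM=7; [1,3) fires=2 [2,4) fires=1 [3,5) fires=1 [4,6) fires=1 [5,7) fires=1
i=6 t=2 v=1: DROP (t<7-4); WM=7
i=7 t=14 v=5: → [14,16),[13,15); WM=12; [6,8) fires=1 [8,10) fires=1 [9,11) fires=1
i=8 t=4 v=1: DROP (t<12-4); WM=12
i=9 t=11 v=4: → [11,13),[10,12); WM=12; [10,12) fires=1
i=10 t=14 v=9: → [14,16),[13,15); WM=12
i=11 t=15 v=4: → [15,17),[14,16); WM=13; [11,13) fires=1
i=12 t=15 v=1: → [15,17),[14,16); WM=13
i=13 t=15 v=7: → [15,17),[14,16); WM=13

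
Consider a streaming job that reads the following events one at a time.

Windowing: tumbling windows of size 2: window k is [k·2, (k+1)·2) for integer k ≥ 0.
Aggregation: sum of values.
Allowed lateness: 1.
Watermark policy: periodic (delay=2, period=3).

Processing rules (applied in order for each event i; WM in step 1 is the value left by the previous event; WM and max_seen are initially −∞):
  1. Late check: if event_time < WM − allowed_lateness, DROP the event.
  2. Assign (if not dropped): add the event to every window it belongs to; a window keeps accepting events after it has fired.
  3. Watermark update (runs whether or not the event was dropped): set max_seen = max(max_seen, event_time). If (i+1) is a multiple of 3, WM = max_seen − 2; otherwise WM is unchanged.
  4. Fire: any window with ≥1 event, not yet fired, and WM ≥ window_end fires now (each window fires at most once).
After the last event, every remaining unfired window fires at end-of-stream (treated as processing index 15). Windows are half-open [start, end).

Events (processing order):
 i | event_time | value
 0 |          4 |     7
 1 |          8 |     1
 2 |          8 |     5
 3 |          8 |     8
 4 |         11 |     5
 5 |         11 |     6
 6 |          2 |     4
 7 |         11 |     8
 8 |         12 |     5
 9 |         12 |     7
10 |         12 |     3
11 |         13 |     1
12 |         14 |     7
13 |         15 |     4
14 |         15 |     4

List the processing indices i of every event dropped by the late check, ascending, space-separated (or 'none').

i=0 t=4 v=7: → [4,6); WM=−∞
i=1 t=8 v=1: → [8,10); WM=−∞
i=2 t=8 v=5: → [8,10); WM=6; [4,6) fires=7
i=3 t=8 v=8: → [8,10); WM=6
i=4 t=11 v=5: → [10,12); WM=6
i=5 t=11 v=6: → [10,12); WM=9
i=6 t=2 v=4: DROP (t<9-1); WM=9
i=7 t=11 v=8: → [10,12); WM=9
i=8 t=12 v=5: → [12,14); WM=10; [8,10) fires=14
i=9 t=12 v=7: → [12,14); WM=10
i=10 t=12 v=3: → [12,14); WM=10
i=11 t=13 v=1: → [12,14); WM=11
i=12 t=14 v=7: → [14,16); WM=11
i=13 t=15 v=4: → [14,16); WM=11
i=14 t=15 v=4: → [14,16); WM=13; [10,12) fires=19

6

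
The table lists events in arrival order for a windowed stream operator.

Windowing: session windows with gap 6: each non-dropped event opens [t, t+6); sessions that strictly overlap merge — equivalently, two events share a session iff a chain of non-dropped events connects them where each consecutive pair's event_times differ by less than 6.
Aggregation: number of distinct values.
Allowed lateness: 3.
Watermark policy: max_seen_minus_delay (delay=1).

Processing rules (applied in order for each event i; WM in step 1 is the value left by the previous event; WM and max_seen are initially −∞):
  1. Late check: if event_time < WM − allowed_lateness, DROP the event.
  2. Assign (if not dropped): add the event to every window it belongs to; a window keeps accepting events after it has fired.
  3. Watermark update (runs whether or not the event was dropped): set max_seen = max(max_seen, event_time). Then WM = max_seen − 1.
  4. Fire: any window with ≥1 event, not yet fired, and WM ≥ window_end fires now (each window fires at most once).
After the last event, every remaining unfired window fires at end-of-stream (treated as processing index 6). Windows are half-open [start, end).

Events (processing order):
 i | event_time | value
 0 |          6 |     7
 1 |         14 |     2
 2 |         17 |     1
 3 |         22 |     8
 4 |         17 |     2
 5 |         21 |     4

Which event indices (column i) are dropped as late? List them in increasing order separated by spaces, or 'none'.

4

i=0 t=6 v=7: → [6,12); WM=5
i=1 t=14 v=2: → [14,20); WM=13
i=2 t=17 v=1: → [14,23); WM=16
i=3 t=22 v=8: → [14,28); WM=21
i=4 t=17 v=2: DROP (t<21-3); WM=21
i=5 t=21 v=4: → [14,28); WM=21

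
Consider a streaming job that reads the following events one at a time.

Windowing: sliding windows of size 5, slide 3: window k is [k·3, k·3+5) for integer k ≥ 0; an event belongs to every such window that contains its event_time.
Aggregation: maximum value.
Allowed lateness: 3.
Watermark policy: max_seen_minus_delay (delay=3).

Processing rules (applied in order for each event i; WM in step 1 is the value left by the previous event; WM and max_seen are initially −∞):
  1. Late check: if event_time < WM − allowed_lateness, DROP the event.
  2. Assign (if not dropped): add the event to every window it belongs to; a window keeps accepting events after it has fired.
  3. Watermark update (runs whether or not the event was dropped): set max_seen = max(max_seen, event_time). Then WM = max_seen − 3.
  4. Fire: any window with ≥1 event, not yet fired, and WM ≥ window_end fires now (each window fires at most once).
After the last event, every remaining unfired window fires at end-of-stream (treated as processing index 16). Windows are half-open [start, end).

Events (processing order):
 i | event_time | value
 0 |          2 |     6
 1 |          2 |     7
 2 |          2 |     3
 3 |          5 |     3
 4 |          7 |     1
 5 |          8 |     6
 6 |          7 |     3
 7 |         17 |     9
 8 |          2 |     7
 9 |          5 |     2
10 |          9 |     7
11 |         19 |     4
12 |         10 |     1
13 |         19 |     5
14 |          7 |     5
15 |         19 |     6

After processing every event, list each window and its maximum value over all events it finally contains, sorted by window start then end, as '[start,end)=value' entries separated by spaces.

[0,5)=7 [3,8)=3 [6,11)=6 [15,20)=9 [18,23)=6

i=0 t=2 v=6: → [0,5); WM=-1
i=1 t=2 v=7: → [0,5); WM=-1
i=2 t=2 v=3: → [0,5); WM=-1
i=3 t=5 v=3: → [3,8); WM=2
i=4 t=7 v=1: → [6,11),[3,8); WM=4
i=5 t=8 v=6: → [6,11); WM=5; [0,5) fires=7
i=6 t=7 v=3: → [6,11),[3,8); WM=5
i=7 t=17 v=9: → [15,20); WM=14; [3,8) fires=3 [6,11) fires=6
i=8 t=2 v=7: DROP (t<14-3); WM=14
i=9 t=5 v=2: DROP (t<14-3); WM=14
i=10 t=9 v=7: DROP (t<14-3); WM=14
i=11 t=19 v=4: → [18,23),[15,20); WM=16
i=12 t=10 v=1: DROP (t<16-3); WM=16
i=13 t=19 v=5: → [18,23),[15,20); WM=16
i=14 t=7 v=5: DROP (t<16-3); WM=16
i=15 t=19 v=6: → [18,23),[15,20); WM=16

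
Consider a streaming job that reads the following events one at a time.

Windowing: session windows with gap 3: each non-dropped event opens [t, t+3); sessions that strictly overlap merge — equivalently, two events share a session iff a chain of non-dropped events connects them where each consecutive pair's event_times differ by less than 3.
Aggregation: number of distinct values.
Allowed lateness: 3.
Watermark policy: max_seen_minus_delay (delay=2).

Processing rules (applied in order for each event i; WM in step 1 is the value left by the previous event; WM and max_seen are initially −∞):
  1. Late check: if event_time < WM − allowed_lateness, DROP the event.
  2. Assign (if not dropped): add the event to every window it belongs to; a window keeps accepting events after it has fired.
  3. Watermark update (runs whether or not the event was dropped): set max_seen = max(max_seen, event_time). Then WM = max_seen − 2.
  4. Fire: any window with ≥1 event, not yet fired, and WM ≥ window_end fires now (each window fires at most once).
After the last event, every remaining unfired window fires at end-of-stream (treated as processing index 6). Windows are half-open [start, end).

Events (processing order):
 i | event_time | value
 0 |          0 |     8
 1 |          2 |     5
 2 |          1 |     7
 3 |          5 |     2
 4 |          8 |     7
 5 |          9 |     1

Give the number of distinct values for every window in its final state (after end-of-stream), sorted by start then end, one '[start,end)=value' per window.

i=0 t=0 v=8: → [0,3); WM=-2
i=1 t=2 v=5: → [0,5); WM=0
i=2 t=1 v=7: → [0,5); WM=0
i=3 t=5 v=2: → [5,8); WM=3
i=4 t=8 v=7: → [8,11); WM=6
i=5 t=9 v=1: → [8,12); WM=7

[0,5)=3 [5,8)=1 [8,12)=2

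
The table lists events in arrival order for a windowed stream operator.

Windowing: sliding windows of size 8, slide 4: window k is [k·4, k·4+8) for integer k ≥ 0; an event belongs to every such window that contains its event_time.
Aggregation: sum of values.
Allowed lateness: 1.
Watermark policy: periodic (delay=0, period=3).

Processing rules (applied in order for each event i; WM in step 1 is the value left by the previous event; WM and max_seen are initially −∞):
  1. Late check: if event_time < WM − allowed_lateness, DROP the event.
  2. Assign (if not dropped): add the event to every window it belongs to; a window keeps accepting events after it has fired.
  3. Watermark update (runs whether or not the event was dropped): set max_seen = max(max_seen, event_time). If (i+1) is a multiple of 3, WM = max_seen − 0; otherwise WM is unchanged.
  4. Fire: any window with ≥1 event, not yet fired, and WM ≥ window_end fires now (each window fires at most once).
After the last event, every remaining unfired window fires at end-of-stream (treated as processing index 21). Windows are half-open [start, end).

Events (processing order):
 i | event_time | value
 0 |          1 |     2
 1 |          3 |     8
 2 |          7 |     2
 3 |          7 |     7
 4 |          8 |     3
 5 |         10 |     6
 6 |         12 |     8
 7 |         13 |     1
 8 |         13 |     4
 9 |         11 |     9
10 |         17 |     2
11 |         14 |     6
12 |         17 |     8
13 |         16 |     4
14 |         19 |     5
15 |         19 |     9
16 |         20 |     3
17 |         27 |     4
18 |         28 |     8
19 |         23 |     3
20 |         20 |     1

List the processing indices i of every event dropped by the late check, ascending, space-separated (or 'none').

i=0 t=1 v=2: → [0,8); WM=−∞
i=1 t=3 v=8: → [0,8); WM=−∞
i=2 t=7 v=2: → [4,12),[0,8); WM=7
i=3 t=7 v=7: → [4,12),[0,8); WM=7
i=4 t=8 v=3: → [8,16),[4,12); WM=7
i=5 t=10 v=6: → [8,16),[4,12); WM=10; [0,8) fires=19
i=6 t=12 v=8: → [12,20),[8,16); WM=10
i=7 t=13 v=1: → [12,20),[8,16); WM=10
i=8 t=13 v=4: → [12,20),[8,16); WM=13; [4,12) fires=18
i=9 t=11 v=9: DROP (t<13-1); WM=13
i=10 t=17 v=2: → [16,24),[12,20); WM=13
i=11 t=14 v=6: → [12,20),[8,16); WM=17; [8,16) fires=28
i=12 t=17 v=8: → [16,24),[12,20); WM=17
i=13 t=16 v=4: → [16,24),[12,20); WM=17
i=14 t=19 v=5: → [16,24),[12,20); WM=19
i=15 t=19 v=9: → [16,24),[12,20); WM=19
i=16 t=20 v=3: → [20,28),[16,24); WM=19
i=17 t=27 v=4: → [24,32),[20,28); WM=27; [12,20) fires=47 [16,24) fires=31
i=18 t=28 v=8: → [28,36),[24,32); WM=27
i=19 t=23 v=3: DROP (t<27-1); WM=27
i=20 t=20 v=1: DROP (t<27-1); WM=28; [20,28) fires=7

9 19 20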